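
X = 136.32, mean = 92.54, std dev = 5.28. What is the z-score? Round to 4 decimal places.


z = (X - mu) / sigma
X - mu = 136.32 - 92.54 = 43.78
z = 43.78 / 5.28 = 199/24 ≈ 8.291667

8.2917


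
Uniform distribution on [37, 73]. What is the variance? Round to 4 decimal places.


Var = (b-a)^2 / 12
(b-a)^2 = (73 - 37)^2 = 1296
Var = 1296/12 = 108

108.0000


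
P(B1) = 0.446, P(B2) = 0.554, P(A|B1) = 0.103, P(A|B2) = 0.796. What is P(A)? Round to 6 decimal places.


P(A) = P(A|B1)*P(B1) + P(A|B2)*P(B2)
P(A|B1)*P(B1) = 0.103 * 0.446 = 0.045938
P(A|B2)*P(B2) = 0.796 * 0.554 = 0.440984
P(A) = 0.045938 + 0.440984 = 0.486922

0.486922


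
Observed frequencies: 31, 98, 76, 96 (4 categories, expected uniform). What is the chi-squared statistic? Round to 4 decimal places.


chi2 = sum((O-E)^2/E), E = total/4
total = 301, E = 301/4 = 75.25
(31 - 75.25)^2 / 75.25 = 1958.0625 / 75.25 = 31329/1204 ≈ 26.020764
(98 - 75.25)^2 / 75.25 = 517.5625 / 75.25 = 1183/172 ≈ 6.877907
(76 - 75.25)^2 / 75.25 = 0.5625 / 75.25 = 9/1204 ≈ 0.007475
(96 - 75.25)^2 / 75.25 = 430.5625 / 75.25 = 6889/1204 ≈ 5.721761
chi2 = 1661/43 ≈ 38.627907

38.6279


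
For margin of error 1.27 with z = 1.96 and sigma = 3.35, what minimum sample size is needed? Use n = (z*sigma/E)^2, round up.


z*sigma/E = 1.96 * 3.35 / 1.27 = 3283/635 ≈ 5.170079
(z*sigma/E)^2 ≈ 26.729714
round up: n = 27

27


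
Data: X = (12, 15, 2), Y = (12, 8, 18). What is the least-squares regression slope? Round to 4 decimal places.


b = sum((xi-xbar)(yi-ybar)) / sum((xi-xbar)^2)
n = 3, xbar = 29/3 ≈ 9.666667, ybar = 38/3 ≈ 12.666667
Sxy = sum((xi-xbar)(yi-ybar)) = -202/3 ≈ -67.333333
Sxx = sum((xi-xbar)^2) = 278/3 ≈ 92.666667
b = Sxy / Sxx = -101/139 ≈ -0.726619

-0.7266


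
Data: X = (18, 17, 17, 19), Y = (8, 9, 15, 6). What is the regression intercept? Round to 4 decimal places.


a = ybar - b*xbar, where b = sum((xi-xbar)(yi-ybar)) / sum((xi-xbar)^2)
n = 4, xbar = 71/4 = 17.75, ybar = 38/4 = 9.5
Sxy = sum((xi-xbar)(yi-ybar)) = -8.5
Sxx = sum((xi-xbar)^2) = 2.75
b = Sxy / Sxx = -34/11 ≈ -3.090909
a = 9.5 - (-3.090909) * 17.75 = 708/11 ≈ 64.363636

64.3636


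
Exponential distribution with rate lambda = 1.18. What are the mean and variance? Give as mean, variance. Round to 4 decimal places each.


mean = 1/lam, var = 1/lam^2
mean = 1 / 1.18 = 50/59 ≈ 0.847458
lam^2 = 1.18^2 = 1.3924
var = 1 / 1.3924 = 2500/3481 ≈ 0.718184

0.8475, 0.7182


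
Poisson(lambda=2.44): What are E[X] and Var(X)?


E[X] = Var(X) = lambda = 2.44

2.44, 2.44


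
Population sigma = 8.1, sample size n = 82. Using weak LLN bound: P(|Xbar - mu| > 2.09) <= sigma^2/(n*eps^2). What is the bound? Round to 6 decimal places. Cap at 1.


bound = min(1, sigma^2/(n*eps^2))
sigma^2 = 8.1^2 = 65.61
n*eps^2 = 82 * 2.09^2 = 82 * 4.3681 = 358.1842
sigma^2/(n*eps^2) = 65.61 / 358.1842 ≈ 0.18317391

0.183174


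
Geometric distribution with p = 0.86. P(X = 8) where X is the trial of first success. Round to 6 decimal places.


P = (1-p)^(k-1) * p
(1-p)^(k-1) = 0.14^7 ≈ 0.000001054135
P = 0.000001054135 * 0.86 ≈ 0.0000009065561

0.000001


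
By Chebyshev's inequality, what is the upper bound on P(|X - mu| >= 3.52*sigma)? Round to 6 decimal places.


P <= 1/k^2
k^2 = 3.52^2 = 12.3904
1/k^2 = 1 / 12.3904 = 625/7744 ≈ 0.08070764

0.080708


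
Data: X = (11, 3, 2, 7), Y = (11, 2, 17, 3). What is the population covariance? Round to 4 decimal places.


Cov = (1/n)*sum((xi-xbar)(yi-ybar))
n = 4, xbar = 23/4 = 5.75, ybar = 33/4 = 8.25
sum((xi-xbar)(yi-ybar)) = -7.75
Cov = -7.75 / 4 = -1.9375

-1.9375


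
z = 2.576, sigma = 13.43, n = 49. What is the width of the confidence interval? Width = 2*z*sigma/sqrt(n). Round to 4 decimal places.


width = 2*z*sigma/sqrt(n)
2*z*sigma = 2 * 2.576 * 13.43 = 69.19136
sqrt(49) = 7
width = 69.19136 / 7 = 9.88448

9.8845


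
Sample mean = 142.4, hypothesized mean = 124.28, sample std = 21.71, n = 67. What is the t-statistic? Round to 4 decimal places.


t = (xbar - mu0) / (s/sqrt(n))
xbar - mu0 = 142.4 - 124.28 = 18.12
sqrt(67) ≈ 8.18535277
s/sqrt(n) = 21.71 / 8.18535277 ≈ 2.65229864
t = 18.12 / 2.65229864 ≈ 6.831810

6.8318


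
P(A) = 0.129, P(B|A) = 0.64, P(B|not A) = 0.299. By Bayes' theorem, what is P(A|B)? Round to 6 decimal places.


P(A|B) = P(B|A)*P(A) / P(B), P(B) = P(B|A)*P(A) + P(B|not A)*P(not A)
P(B|A)*P(A) = 0.64 * 0.129 = 0.08256
P(B|not A)*P(not A) = 0.299 * 0.871 = 0.260429
P(B) = 0.08256 + 0.260429 = 0.342989
P(A|B) = 0.08256 / 0.342989 ≈ 0.24070743

0.240707


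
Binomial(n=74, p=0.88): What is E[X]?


E[X] = n*p = 74 * 0.88 = 65.12

65.12


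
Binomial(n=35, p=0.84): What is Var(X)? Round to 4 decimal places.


Var = n*p*(1-p) = 35 * 0.84 * 0.16 = 4.704

4.7040


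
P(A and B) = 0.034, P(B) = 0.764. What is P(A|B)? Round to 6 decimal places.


P(A|B) = P(A and B) / P(B) = 0.034 / 0.764 = 17/382 ≈ 0.04450262

0.044503


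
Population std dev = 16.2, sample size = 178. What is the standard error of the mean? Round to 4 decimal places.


SE = sigma / sqrt(n)
sqrt(178) ≈ 13.341664
SE = 16.2 / 13.341664 ≈ 1.214241

1.2142


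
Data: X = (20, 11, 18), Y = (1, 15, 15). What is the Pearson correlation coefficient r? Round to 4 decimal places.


r = sum((xi-xbar)(yi-ybar)) / sqrt(sum((xi-xbar)^2) * sum((yi-ybar)^2))
n = 3, xbar = 49/3 ≈ 16.333333, ybar = 31/3 ≈ 10.333333
Sxy = sum((xi-xbar)(yi-ybar)) = -154/3 ≈ -51.333333
Sxx = sum((xi-xbar)^2) = 134/3 ≈ 44.666667
Syy = sum((yi-ybar)^2) = 392/3 ≈ 130.666667
sqrt(Sxx*Syy) ≈ 76.396626
r = Sxy / sqrt(Sxx*Syy) = -51.333333 / 76.396626 ≈ -0.671932

-0.6719


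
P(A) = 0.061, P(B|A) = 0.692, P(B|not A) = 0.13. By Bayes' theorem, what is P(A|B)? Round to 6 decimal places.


P(A|B) = P(B|A)*P(A) / P(B), P(B) = P(B|A)*P(A) + P(B|not A)*P(not A)
P(B|A)*P(A) = 0.692 * 0.061 = 0.042212
P(B|not A)*P(not A) = 0.13 * 0.939 = 0.12207
P(B) = 0.042212 + 0.12207 = 0.164282
P(A|B) = 0.042212 / 0.164282 ≈ 0.25694842

0.256948


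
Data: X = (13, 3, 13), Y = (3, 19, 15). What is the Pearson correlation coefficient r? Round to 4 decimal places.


r = sum((xi-xbar)(yi-ybar)) / sqrt(sum((xi-xbar)^2) * sum((yi-ybar)^2))
n = 3, xbar = 29/3 ≈ 9.666667, ybar = 37/3 ≈ 12.333333
Sxy = sum((xi-xbar)(yi-ybar)) = -200/3 ≈ -66.666667
Sxx = sum((xi-xbar)^2) = 200/3 ≈ 66.666667
Syy = sum((yi-ybar)^2) = 416/3 ≈ 138.666667
sqrt(Sxx*Syy) ≈ 96.148034
r = Sxy / sqrt(Sxx*Syy) = -66.666667 / 96.148034 ≈ -0.693375

-0.6934


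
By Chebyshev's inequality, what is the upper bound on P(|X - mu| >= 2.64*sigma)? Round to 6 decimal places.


P <= 1/k^2
k^2 = 2.64^2 = 6.9696
1/k^2 = 1 / 6.9696 = 625/4356 ≈ 0.14348026

0.143480


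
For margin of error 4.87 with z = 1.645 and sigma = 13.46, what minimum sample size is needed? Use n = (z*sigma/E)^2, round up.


z*sigma/E = 1.645 * 13.46 / 4.87 ≈ 4.546550
(z*sigma/E)^2 ≈ 20.671120
round up: n = 21

21


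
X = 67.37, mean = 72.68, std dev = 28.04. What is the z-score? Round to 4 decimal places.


z = (X - mu) / sigma
X - mu = 67.37 - 72.68 = -5.31
z = -5.31 / 28.04 = -531/2804 ≈ -0.189372

-0.1894


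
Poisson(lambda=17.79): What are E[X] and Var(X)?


E[X] = Var(X) = lambda = 17.79

17.79, 17.79


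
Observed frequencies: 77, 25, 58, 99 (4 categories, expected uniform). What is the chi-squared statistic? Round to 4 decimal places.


chi2 = sum((O-E)^2/E), E = total/4
total = 259, E = 259/4 = 64.75
(77 - 64.75)^2 / 64.75 = 150.0625 / 64.75 = 343/148 ≈ 2.317568
(25 - 64.75)^2 / 64.75 = 1580.0625 / 64.75 = 25281/1036 ≈ 24.402510
(58 - 64.75)^2 / 64.75 = 45.5625 / 64.75 = 729/1036 ≈ 0.703668
(99 - 64.75)^2 / 64.75 = 1173.0625 / 64.75 = 18769/1036 ≈ 18.116795
chi2 = 1685/37 ≈ 45.540541

45.5405


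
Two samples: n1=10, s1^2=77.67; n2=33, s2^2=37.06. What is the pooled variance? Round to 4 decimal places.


sp^2 = ((n1-1)*s1^2 + (n2-1)*s2^2)/(n1+n2-2)
(n1-1)*s1^2 = 9 * 77.67 = 699.03
(n2-1)*s2^2 = 32 * 37.06 = 1185.92
numerator = 699.03 + 1185.92 = 1884.95
n1+n2-2 = 41
sp^2 = 1884.95 / 41 = 37699/820 ≈ 45.974390

45.9744


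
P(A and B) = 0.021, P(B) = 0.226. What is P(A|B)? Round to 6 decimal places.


P(A|B) = P(A and B) / P(B) = 0.021 / 0.226 = 21/226 ≈ 0.09292035

0.092920


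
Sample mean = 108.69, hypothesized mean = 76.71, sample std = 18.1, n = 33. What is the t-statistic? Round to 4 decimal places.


t = (xbar - mu0) / (s/sqrt(n))
xbar - mu0 = 108.69 - 76.71 = 31.98
sqrt(33) ≈ 5.74456265
s/sqrt(n) = 18.1 / 5.74456265 ≈ 3.15080557
t = 31.98 / 3.15080557 ≈ 10.149785

10.1498


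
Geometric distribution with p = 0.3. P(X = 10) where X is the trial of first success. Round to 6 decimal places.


P = (1-p)^(k-1) * p
(1-p)^(k-1) = 0.7^9 ≈ 0.04035361
P = 0.04035361 * 0.3 ≈ 0.01210608

0.012106


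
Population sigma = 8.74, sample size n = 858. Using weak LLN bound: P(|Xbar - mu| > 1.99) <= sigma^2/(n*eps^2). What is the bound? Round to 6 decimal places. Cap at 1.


bound = min(1, sigma^2/(n*eps^2))
sigma^2 = 8.74^2 = 76.3876
n*eps^2 = 858 * 1.99^2 = 858 * 3.9601 = 3397.7658
sigma^2/(n*eps^2) = 76.3876 / 3397.7658 ≈ 0.02248171

0.022482


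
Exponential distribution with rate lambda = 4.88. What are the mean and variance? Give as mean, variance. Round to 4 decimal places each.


mean = 1/lam, var = 1/lam^2
mean = 1 / 4.88 = 25/122 ≈ 0.204918
lam^2 = 4.88^2 = 23.8144
var = 1 / 23.8144 ≈ 0.041991

0.2049, 0.0420


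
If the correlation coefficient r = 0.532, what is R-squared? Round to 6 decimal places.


R^2 = r^2 = (0.532)^2 = 0.283024

0.283024


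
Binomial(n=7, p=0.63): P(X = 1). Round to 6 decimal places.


P = C(n,k) * p^k * (1-p)^(n-k)
C(7,1) = 7
p^k = 0.63^1 = 0.63
(1-p)^(n-k) = 0.37^6 ≈ 0.002565726
P = 7 * 0.63 * 0.002565726 ≈ 0.011315

0.011315


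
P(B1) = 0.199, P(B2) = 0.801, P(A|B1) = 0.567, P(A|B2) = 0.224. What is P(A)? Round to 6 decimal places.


P(A) = P(A|B1)*P(B1) + P(A|B2)*P(B2)
P(A|B1)*P(B1) = 0.567 * 0.199 = 0.112833
P(A|B2)*P(B2) = 0.224 * 0.801 = 0.179424
P(A) = 0.112833 + 0.179424 = 0.292257

0.292257


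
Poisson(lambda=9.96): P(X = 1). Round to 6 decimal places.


P = e^(-lam) * lam^k / k!
e^(-9.96) ≈ 0.00004725274
lam^k = 9.96^1 = 9.96
k! = 1! = 1
P = 0.00004725274 * 9.96 / 1 ≈ 0.000471

0.000471


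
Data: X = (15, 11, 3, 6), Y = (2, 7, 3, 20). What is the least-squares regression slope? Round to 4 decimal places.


b = sum((xi-xbar)(yi-ybar)) / sum((xi-xbar)^2)
n = 4, xbar = 35/4 = 8.75, ybar = 32/4 = 8
Sxy = sum((xi-xbar)(yi-ybar)) = -44
Sxx = sum((xi-xbar)^2) = 84.75
b = Sxy / Sxx = -176/339 ≈ -0.519174

-0.5192


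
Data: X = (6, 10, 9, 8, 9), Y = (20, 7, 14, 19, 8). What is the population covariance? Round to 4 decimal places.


Cov = (1/n)*sum((xi-xbar)(yi-ybar))
n = 5, xbar = 42/5 = 8.4, ybar = 68/5 = 13.6
sum((xi-xbar)(yi-ybar)) = -31.2
Cov = -31.2 / 5 = -6.24

-6.2400


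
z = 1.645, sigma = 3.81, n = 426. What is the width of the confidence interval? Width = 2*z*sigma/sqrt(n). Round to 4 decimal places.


width = 2*z*sigma/sqrt(n)
2*z*sigma = 2 * 1.645 * 3.81 = 12.5349
sqrt(426) ≈ 20.639767
width = 12.5349 / 20.639767 ≈ 0.607318

0.6073


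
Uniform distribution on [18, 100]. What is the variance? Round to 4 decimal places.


Var = (b-a)^2 / 12
(b-a)^2 = (100 - 18)^2 = 6724
Var = 6724/12 ≈ 560.333333

560.3333


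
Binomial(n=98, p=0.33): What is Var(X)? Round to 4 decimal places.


Var = n*p*(1-p) = 98 * 0.33 * 0.67 = 21.6678

21.6678


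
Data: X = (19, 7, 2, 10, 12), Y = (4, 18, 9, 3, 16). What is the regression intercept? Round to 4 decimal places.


a = ybar - b*xbar, where b = sum((xi-xbar)(yi-ybar)) / sum((xi-xbar)^2)
n = 5, xbar = 50/5 = 10, ybar = 50/5 = 10
Sxy = sum((xi-xbar)(yi-ybar)) = -58
Sxx = sum((xi-xbar)^2) = 158
b = Sxy / Sxx = -29/79 ≈ -0.367089
a = 10 - (-0.367089) * 10 = 1080/79 ≈ 13.670886

13.6709


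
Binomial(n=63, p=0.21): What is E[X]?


E[X] = n*p = 63 * 0.21 = 13.23

13.23


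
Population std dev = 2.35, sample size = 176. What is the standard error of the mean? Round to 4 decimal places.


SE = sigma / sqrt(n)
sqrt(176) ≈ 13.266499
SE = 2.35 / 13.266499 ≈ 0.177138

0.1771


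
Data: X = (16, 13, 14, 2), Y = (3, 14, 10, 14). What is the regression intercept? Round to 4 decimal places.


a = ybar - b*xbar, where b = sum((xi-xbar)(yi-ybar)) / sum((xi-xbar)^2)
n = 4, xbar = 45/4 = 11.25, ybar = 41/4 = 10.25
Sxy = sum((xi-xbar)(yi-ybar)) = -63.25
Sxx = sum((xi-xbar)^2) = 118.75
b = Sxy / Sxx = -253/475 ≈ -0.532632
a = 10.25 - (-0.532632) * 11.25 = 1543/95 ≈ 16.242105

16.2421


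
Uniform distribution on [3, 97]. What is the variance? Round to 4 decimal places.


Var = (b-a)^2 / 12
(b-a)^2 = (97 - 3)^2 = 8836
Var = 8836/12 ≈ 736.333333

736.3333


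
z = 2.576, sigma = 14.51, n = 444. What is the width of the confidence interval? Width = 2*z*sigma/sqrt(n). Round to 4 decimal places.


width = 2*z*sigma/sqrt(n)
2*z*sigma = 2 * 2.576 * 14.51 = 74.75552
sqrt(444) ≈ 21.071308
width = 74.75552 / 21.071308 ≈ 3.547740

3.5477


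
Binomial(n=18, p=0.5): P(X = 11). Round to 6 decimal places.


P = C(n,k) * p^k * (1-p)^(n-k)
C(18,11) = 31824
p^k = 0.5^11 = 1/2048 ≈ 0.0004882813
(1-p)^(n-k) = 0.5^7 = 0.0078125
P = 31824 * 0.0004882813 * 0.0078125 ≈ 0.121399

0.121399


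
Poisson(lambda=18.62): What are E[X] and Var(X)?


E[X] = Var(X) = lambda = 18.62

18.62, 18.62


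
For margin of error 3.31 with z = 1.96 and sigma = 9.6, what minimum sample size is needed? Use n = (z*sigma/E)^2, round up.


z*sigma/E = 1.96 * 9.6 / 3.31 = 9408/1655 ≈ 5.684592
(z*sigma/E)^2 ≈ 32.314588
round up: n = 33

33


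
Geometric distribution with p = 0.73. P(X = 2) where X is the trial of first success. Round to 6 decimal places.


P = (1-p)^(k-1) * p
(1-p)^(k-1) = 0.27^1 = 0.27
P = 0.27 * 0.73 = 0.1971

0.197100


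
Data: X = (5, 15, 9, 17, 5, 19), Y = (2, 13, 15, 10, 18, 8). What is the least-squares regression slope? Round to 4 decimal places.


b = sum((xi-xbar)(yi-ybar)) / sum((xi-xbar)^2)
n = 6, xbar = 70/6 = 35/3 ≈ 11.666667, ybar = 66/6 = 11
Sxy = sum((xi-xbar)(yi-ybar)) = -18
Sxx = sum((xi-xbar)^2) = 568/3 ≈ 189.333333
b = Sxy / Sxx = -27/284 ≈ -0.095070

-0.0951


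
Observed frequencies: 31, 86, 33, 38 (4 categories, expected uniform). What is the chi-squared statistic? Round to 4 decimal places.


chi2 = sum((O-E)^2/E), E = total/4
total = 188, E = 188/4 = 47
(31 - 47)^2 / 47 = 256 / 47 = 256/47 ≈ 5.446809
(86 - 47)^2 / 47 = 1521 / 47 = 1521/47 ≈ 32.361702
(33 - 47)^2 / 47 = 196 / 47 = 196/47 ≈ 4.170213
(38 - 47)^2 / 47 = 81 / 47 = 81/47 ≈ 1.723404
chi2 = 2054/47 ≈ 43.702128

43.7021


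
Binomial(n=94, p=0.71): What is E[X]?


E[X] = n*p = 94 * 0.71 = 66.74

66.74


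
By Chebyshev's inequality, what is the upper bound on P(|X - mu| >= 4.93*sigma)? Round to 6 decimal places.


P <= 1/k^2
k^2 = 4.93^2 = 24.3049
1/k^2 = 1 / 24.3049 ≈ 0.04114397

0.041144


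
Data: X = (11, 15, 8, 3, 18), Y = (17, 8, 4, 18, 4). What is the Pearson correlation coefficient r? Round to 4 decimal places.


r = sum((xi-xbar)(yi-ybar)) / sqrt(sum((xi-xbar)^2) * sum((yi-ybar)^2))
n = 5, xbar = 55/5 = 11, ybar = 51/5 = 10.2
Sxy = sum((xi-xbar)(yi-ybar)) = -96
Sxx = sum((xi-xbar)^2) = 138
Syy = sum((yi-ybar)^2) = 188.8
sqrt(Sxx*Syy) ≈ 161.413754
r = Sxy / sqrt(Sxx*Syy) = -96 / 161.413754 ≈ -0.594745

-0.5947


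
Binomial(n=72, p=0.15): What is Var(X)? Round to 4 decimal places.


Var = n*p*(1-p) = 72 * 0.15 * 0.85 = 9.18

9.1800


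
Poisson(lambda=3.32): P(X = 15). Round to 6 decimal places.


P = e^(-lam) * lam^k / k!
e^(-3.32) ≈ 0.03615283
lam^k = 3.32^15 ≈ 65625293.019554
k! = 15! = 1307674368000
P = 0.03615283 * 65625293.019554 / 1307674368000 ≈ 0.000002

0.000002


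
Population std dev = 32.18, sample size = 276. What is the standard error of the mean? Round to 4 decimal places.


SE = sigma / sqrt(n)
sqrt(276) ≈ 16.613248
SE = 32.18 / 16.613248 ≈ 1.937008

1.9370


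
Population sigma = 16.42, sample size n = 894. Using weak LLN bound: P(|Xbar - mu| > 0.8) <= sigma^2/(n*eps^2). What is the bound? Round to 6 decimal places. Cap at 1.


bound = min(1, sigma^2/(n*eps^2))
sigma^2 = 16.42^2 = 269.6164
n*eps^2 = 894 * 0.8^2 = 894 * 0.64 = 572.16
sigma^2/(n*eps^2) = 269.6164 / 572.16 ≈ 0.47122553

0.471226


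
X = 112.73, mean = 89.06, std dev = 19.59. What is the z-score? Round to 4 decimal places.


z = (X - mu) / sigma
X - mu = 112.73 - 89.06 = 23.67
z = 23.67 / 19.59 = 789/653 ≈ 1.208270

1.2083


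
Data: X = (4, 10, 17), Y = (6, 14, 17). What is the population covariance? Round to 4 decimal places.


Cov = (1/n)*sum((xi-xbar)(yi-ybar))
n = 3, xbar = 31/3 ≈ 10.333333, ybar = 37/3 ≈ 12.333333
sum((xi-xbar)(yi-ybar)) = 212/3 ≈ 70.666667
Cov = 70.666667 / 3 = 212/9 ≈ 23.555556

23.5556


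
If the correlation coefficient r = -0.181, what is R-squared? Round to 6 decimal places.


R^2 = r^2 = (-0.181)^2 = 0.032761

0.032761


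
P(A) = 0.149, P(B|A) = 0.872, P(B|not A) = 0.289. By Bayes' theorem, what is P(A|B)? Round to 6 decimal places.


P(A|B) = P(B|A)*P(A) / P(B), P(B) = P(B|A)*P(A) + P(B|not A)*P(not A)
P(B|A)*P(A) = 0.872 * 0.149 = 0.129928
P(B|not A)*P(not A) = 0.289 * 0.851 = 0.245939
P(B) = 0.129928 + 0.245939 = 0.375867
P(A|B) = 0.129928 / 0.375867 ≈ 0.34567546

0.345675


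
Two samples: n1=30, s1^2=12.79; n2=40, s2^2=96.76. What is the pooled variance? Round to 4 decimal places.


sp^2 = ((n1-1)*s1^2 + (n2-1)*s2^2)/(n1+n2-2)
(n1-1)*s1^2 = 29 * 12.79 = 370.91
(n2-1)*s2^2 = 39 * 96.76 = 3773.64
numerator = 370.91 + 3773.64 = 4144.55
n1+n2-2 = 68
sp^2 = 4144.55 / 68 = 82891/1360 ≈ 60.949265

60.9493


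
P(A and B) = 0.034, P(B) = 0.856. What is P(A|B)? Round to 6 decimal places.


P(A|B) = P(A and B) / P(B) = 0.034 / 0.856 = 17/428 ≈ 0.03971963

0.039720


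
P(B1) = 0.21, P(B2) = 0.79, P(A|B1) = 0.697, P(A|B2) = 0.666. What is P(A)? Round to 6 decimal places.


P(A) = P(A|B1)*P(B1) + P(A|B2)*P(B2)
P(A|B1)*P(B1) = 0.697 * 0.21 = 0.14637
P(A|B2)*P(B2) = 0.666 * 0.79 = 0.52614
P(A) = 0.14637 + 0.52614 = 0.67251

0.672510


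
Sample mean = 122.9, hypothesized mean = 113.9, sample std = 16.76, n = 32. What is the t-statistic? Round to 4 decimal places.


t = (xbar - mu0) / (s/sqrt(n))
xbar - mu0 = 122.9 - 113.9 = 9
sqrt(32) ≈ 5.65685425
s/sqrt(n) = 16.76 / 5.65685425 ≈ 2.96277741
t = 9 / 2.96277741 ≈ 3.037690

3.0377


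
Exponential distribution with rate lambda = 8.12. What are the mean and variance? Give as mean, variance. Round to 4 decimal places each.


mean = 1/lam, var = 1/lam^2
mean = 1 / 8.12 = 25/203 ≈ 0.123153
lam^2 = 8.12^2 = 65.9344
var = 1 / 65.9344 ≈ 0.015167

0.1232, 0.0152


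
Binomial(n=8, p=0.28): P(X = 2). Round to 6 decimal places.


P = C(n,k) * p^k * (1-p)^(n-k)
C(8,2) = 28
p^k = 0.28^2 = 0.0784
(1-p)^(n-k) = 0.72^6 ≈ 0.1393141
P = 28 * 0.0784 * 0.1393141 ≈ 0.305822

0.305822


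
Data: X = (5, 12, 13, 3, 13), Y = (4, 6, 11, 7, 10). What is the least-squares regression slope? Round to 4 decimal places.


b = sum((xi-xbar)(yi-ybar)) / sum((xi-xbar)^2)
n = 5, xbar = 46/5 = 9.2, ybar = 38/5 = 7.6
Sxy = sum((xi-xbar)(yi-ybar)) = 36.4
Sxx = sum((xi-xbar)^2) = 92.8
b = Sxy / Sxx = 91/232 ≈ 0.392241

0.3922


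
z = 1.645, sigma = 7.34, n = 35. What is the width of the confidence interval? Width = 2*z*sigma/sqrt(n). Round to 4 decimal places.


width = 2*z*sigma/sqrt(n)
2*z*sigma = 2 * 1.645 * 7.34 = 24.1486
sqrt(35) ≈ 5.916080
width = 24.1486 / 5.916080 ≈ 4.081858

4.0819


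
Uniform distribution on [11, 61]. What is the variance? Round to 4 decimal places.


Var = (b-a)^2 / 12
(b-a)^2 = (61 - 11)^2 = 2500
Var = 2500/12 ≈ 208.333333

208.3333


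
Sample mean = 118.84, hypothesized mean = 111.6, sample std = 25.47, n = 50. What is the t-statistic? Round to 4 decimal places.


t = (xbar - mu0) / (s/sqrt(n))
xbar - mu0 = 118.84 - 111.6 = 7.24
sqrt(50) ≈ 7.07106781
s/sqrt(n) = 25.47 / 7.07106781 ≈ 3.60200194
t = 7.24 / 3.60200194 ≈ 2.009993

2.0100


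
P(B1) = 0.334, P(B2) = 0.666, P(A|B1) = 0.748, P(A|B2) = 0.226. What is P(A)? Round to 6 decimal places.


P(A) = P(A|B1)*P(B1) + P(A|B2)*P(B2)
P(A|B1)*P(B1) = 0.748 * 0.334 = 0.249832
P(A|B2)*P(B2) = 0.226 * 0.666 = 0.150516
P(A) = 0.249832 + 0.150516 = 0.400348

0.400348


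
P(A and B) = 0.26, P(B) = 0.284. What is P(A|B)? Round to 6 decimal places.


P(A|B) = P(A and B) / P(B) = 0.26 / 0.284 = 65/71 ≈ 0.91549296

0.915493


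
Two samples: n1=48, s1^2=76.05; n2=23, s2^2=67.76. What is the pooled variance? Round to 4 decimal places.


sp^2 = ((n1-1)*s1^2 + (n2-1)*s2^2)/(n1+n2-2)
(n1-1)*s1^2 = 47 * 76.05 = 3574.35
(n2-1)*s2^2 = 22 * 67.76 = 1490.72
numerator = 3574.35 + 1490.72 = 5065.07
n1+n2-2 = 69
sp^2 = 5065.07 / 69 = 506507/6900 ≈ 73.406812

73.4068


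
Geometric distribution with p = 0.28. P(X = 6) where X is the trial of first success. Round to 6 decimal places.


P = (1-p)^(k-1) * p
(1-p)^(k-1) = 0.72^5 ≈ 0.1934918
P = 0.1934918 * 0.28 ≈ 0.05417769

0.054178


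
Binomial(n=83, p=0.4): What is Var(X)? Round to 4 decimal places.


Var = n*p*(1-p) = 83 * 0.4 * 0.6 = 19.92

19.9200


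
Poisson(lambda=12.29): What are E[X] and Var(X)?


E[X] = Var(X) = lambda = 12.29

12.29, 12.29


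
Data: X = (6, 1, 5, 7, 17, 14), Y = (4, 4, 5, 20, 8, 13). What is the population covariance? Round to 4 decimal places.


Cov = (1/n)*sum((xi-xbar)(yi-ybar))
n = 6, xbar = 50/6 = 25/3 ≈ 8.333333, ybar = 54/6 = 9
sum((xi-xbar)(yi-ybar)) = 61
Cov = 61 / 6 = 61/6 ≈ 10.166667

10.1667


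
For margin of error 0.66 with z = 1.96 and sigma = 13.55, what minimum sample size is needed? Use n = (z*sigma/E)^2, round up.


z*sigma/E = 1.96 * 13.55 / 0.66 = 13279/330 ≈ 40.239394
(z*sigma/E)^2 ≈ 1619.208825
round up: n = 1620

1620


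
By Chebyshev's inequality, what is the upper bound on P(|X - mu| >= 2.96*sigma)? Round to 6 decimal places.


P <= 1/k^2
k^2 = 2.96^2 = 8.7616
1/k^2 = 1 / 8.7616 = 625/5476 ≈ 0.11413440

0.114134


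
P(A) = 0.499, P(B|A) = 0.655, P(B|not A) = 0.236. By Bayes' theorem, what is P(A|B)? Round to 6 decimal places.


P(A|B) = P(B|A)*P(A) / P(B), P(B) = P(B|A)*P(A) + P(B|not A)*P(not A)
P(B|A)*P(A) = 0.655 * 0.499 = 0.326845
P(B|not A)*P(not A) = 0.236 * 0.501 = 0.118236
P(B) = 0.326845 + 0.118236 = 0.445081
P(A|B) = 0.326845 / 0.445081 ≈ 0.73434948

0.734349


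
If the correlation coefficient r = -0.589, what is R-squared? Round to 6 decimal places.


R^2 = r^2 = (-0.589)^2 = 0.346921

0.346921


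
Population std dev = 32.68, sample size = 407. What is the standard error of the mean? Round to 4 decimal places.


SE = sigma / sqrt(n)
sqrt(407) ≈ 20.174241
SE = 32.68 / 20.174241 ≈ 1.619887

1.6199


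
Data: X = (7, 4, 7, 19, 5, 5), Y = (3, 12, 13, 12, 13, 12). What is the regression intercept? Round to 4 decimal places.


a = ybar - b*xbar, where b = sum((xi-xbar)(yi-ybar)) / sum((xi-xbar)^2)
n = 6, xbar = 47/6 ≈ 7.833333, ybar = 65/6 ≈ 10.833333
Sxy = sum((xi-xbar)(yi-ybar)) = 23/6 ≈ 3.833333
Sxx = sum((xi-xbar)^2) = 941/6 ≈ 156.833333
b = Sxy / Sxx = 23/941 ≈ 0.024442
a = 10.833333 - 0.024442 * 7.833333 = 10014/941 ≈ 10.641870

10.6419


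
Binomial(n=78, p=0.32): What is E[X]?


E[X] = n*p = 78 * 0.32 = 24.96

24.96


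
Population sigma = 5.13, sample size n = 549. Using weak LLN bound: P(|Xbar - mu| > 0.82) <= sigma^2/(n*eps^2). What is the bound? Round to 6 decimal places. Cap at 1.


bound = min(1, sigma^2/(n*eps^2))
sigma^2 = 5.13^2 = 26.3169
n*eps^2 = 549 * 0.82^2 = 549 * 0.6724 = 369.1476
sigma^2/(n*eps^2) = 26.3169 / 369.1476 ≈ 0.07129100

0.071291


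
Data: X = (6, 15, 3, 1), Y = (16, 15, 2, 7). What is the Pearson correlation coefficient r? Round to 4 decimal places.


r = sum((xi-xbar)(yi-ybar)) / sqrt(sum((xi-xbar)^2) * sum((yi-ybar)^2))
n = 4, xbar = 25/4 = 6.25, ybar = 40/4 = 10
Sxy = sum((xi-xbar)(yi-ybar)) = 84
Sxx = sum((xi-xbar)^2) = 114.75
Syy = sum((yi-ybar)^2) = 134
sqrt(Sxx*Syy) ≈ 124.002016
r = Sxy / sqrt(Sxx*Syy) = 84 / 124.002016 ≈ 0.677408

0.6774


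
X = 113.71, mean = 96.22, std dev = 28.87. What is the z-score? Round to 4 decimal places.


z = (X - mu) / sigma
X - mu = 113.71 - 96.22 = 17.49
z = 17.49 / 28.87 = 1749/2887 ≈ 0.605819

0.6058


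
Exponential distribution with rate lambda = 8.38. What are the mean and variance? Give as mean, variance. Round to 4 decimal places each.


mean = 1/lam, var = 1/lam^2
mean = 1 / 8.38 = 50/419 ≈ 0.119332
lam^2 = 8.38^2 = 70.2244
var = 1 / 70.2244 ≈ 0.014240

0.1193, 0.0142


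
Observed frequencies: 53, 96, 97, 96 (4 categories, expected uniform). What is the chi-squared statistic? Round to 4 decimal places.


chi2 = sum((O-E)^2/E), E = total/4
total = 342, E = 342/4 = 85.5
(53 - 85.5)^2 / 85.5 = 1056.25 / 85.5 = 4225/342 ≈ 12.353801
(96 - 85.5)^2 / 85.5 = 110.25 / 85.5 = 49/38 ≈ 1.289474
(97 - 85.5)^2 / 85.5 = 132.25 / 85.5 = 529/342 ≈ 1.546784
(96 - 85.5)^2 / 85.5 = 110.25 / 85.5 = 49/38 ≈ 1.289474
chi2 = 2818/171 ≈ 16.479532

16.4795


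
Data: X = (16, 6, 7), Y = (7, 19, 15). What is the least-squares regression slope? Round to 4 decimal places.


b = sum((xi-xbar)(yi-ybar)) / sum((xi-xbar)^2)
n = 3, xbar = 29/3 ≈ 9.666667, ybar = 41/3 ≈ 13.666667
Sxy = sum((xi-xbar)(yi-ybar)) = -196/3 ≈ -65.333333
Sxx = sum((xi-xbar)^2) = 182/3 ≈ 60.666667
b = Sxy / Sxx = -14/13 ≈ -1.076923

-1.0769


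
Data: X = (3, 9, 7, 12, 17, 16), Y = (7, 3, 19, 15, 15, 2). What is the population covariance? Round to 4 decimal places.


Cov = (1/n)*sum((xi-xbar)(yi-ybar))
n = 6, xbar = 64/6 = 32/3 ≈ 10.666667, ybar = 61/6 ≈ 10.166667
sum((xi-xbar)(yi-ybar)) = -8/3 ≈ -2.666667
Cov = -2.666667 / 6 = -4/9 ≈ -0.444444

-0.4444


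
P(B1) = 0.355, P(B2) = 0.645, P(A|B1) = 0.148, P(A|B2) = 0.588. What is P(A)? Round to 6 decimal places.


P(A) = P(A|B1)*P(B1) + P(A|B2)*P(B2)
P(A|B1)*P(B1) = 0.148 * 0.355 = 0.05254
P(A|B2)*P(B2) = 0.588 * 0.645 = 0.37926
P(A) = 0.05254 + 0.37926 = 0.4318

0.431800


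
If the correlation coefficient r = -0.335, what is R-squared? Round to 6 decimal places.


R^2 = r^2 = (-0.335)^2 = 0.112225

0.112225


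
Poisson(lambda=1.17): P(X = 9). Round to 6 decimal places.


P = e^(-lam) * lam^k / k!
e^(-1.17) ≈ 0.3103669
lam^k = 1.17^9 ≈ 4.108400
k! = 9! = 362880
P = 0.3103669 * 4.108400 / 362880 ≈ 0.000004

0.000004


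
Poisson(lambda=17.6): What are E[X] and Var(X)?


E[X] = Var(X) = lambda = 17.6

17.6, 17.6


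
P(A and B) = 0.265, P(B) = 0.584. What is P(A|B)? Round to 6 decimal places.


P(A|B) = P(A and B) / P(B) = 0.265 / 0.584 = 265/584 ≈ 0.45376712

0.453767


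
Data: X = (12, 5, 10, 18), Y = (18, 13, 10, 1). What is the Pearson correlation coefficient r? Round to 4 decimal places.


r = sum((xi-xbar)(yi-ybar)) / sqrt(sum((xi-xbar)^2) * sum((yi-ybar)^2))
n = 4, xbar = 45/4 = 11.25, ybar = 42/4 = 10.5
Sxy = sum((xi-xbar)(yi-ybar)) = -73.5
Sxx = sum((xi-xbar)^2) = 86.75
Syy = sum((yi-ybar)^2) = 153
sqrt(Sxx*Syy) ≈ 115.207422
r = Sxy / sqrt(Sxx*Syy) = -73.5 / 115.207422 ≈ -0.637980

-0.6380


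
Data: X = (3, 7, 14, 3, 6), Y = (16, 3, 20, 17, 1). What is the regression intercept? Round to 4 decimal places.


a = ybar - b*xbar, where b = sum((xi-xbar)(yi-ybar)) / sum((xi-xbar)^2)
n = 5, xbar = 33/5 = 6.6, ybar = 57/5 = 11.4
Sxy = sum((xi-xbar)(yi-ybar)) = 29.8
Sxx = sum((xi-xbar)^2) = 81.2
b = Sxy / Sxx = 149/406 ≈ 0.366995
a = 11.4 - 0.366995 * 6.6 = 3645/406 ≈ 8.977833

8.9778


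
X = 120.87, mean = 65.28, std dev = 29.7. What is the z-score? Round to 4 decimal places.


z = (X - mu) / sigma
X - mu = 120.87 - 65.28 = 55.59
z = 55.59 / 29.7 = 1853/990 ≈ 1.871717

1.8717


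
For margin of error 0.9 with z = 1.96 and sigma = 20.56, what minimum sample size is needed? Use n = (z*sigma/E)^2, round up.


z*sigma/E = 1.96 * 20.56 / 0.9 = 50372/1125 ≈ 44.775111
(z*sigma/E)^2 ≈ 2004.810575
round up: n = 2005

2005


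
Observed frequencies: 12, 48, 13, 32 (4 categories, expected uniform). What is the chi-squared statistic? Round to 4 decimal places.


chi2 = sum((O-E)^2/E), E = total/4
total = 105, E = 105/4 = 26.25
(12 - 26.25)^2 / 26.25 = 203.0625 / 26.25 = 1083/140 ≈ 7.735714
(48 - 26.25)^2 / 26.25 = 473.0625 / 26.25 = 2523/140 ≈ 18.021429
(13 - 26.25)^2 / 26.25 = 175.5625 / 26.25 = 2809/420 ≈ 6.688095
(32 - 26.25)^2 / 26.25 = 33.0625 / 26.25 = 529/420 ≈ 1.259524
chi2 = 3539/105 ≈ 33.704762

33.7048


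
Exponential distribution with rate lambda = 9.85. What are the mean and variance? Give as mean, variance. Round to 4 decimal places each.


mean = 1/lam, var = 1/lam^2
mean = 1 / 9.85 = 20/197 ≈ 0.101523
lam^2 = 9.85^2 = 97.0225
var = 1 / 97.0225 ≈ 0.010307

0.1015, 0.0103


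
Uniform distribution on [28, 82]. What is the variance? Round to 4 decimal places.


Var = (b-a)^2 / 12
(b-a)^2 = (82 - 28)^2 = 2916
Var = 2916/12 = 243

243.0000


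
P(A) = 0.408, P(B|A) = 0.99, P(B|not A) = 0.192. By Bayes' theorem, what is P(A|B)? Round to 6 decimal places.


P(A|B) = P(B|A)*P(A) / P(B), P(B) = P(B|A)*P(A) + P(B|not A)*P(not A)
P(B|A)*P(A) = 0.99 * 0.408 = 0.40392
P(B|not A)*P(not A) = 0.192 * 0.592 = 0.113664
P(B) = 0.40392 + 0.113664 = 0.517584
P(A|B) = 0.40392 / 0.517584 ≈ 0.78039507

0.780395


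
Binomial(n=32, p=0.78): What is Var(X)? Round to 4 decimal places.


Var = n*p*(1-p) = 32 * 0.78 * 0.22 = 5.4912

5.4912


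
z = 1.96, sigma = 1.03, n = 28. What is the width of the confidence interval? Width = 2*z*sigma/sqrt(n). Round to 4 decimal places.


width = 2*z*sigma/sqrt(n)
2*z*sigma = 2 * 1.96 * 1.03 = 4.0376
sqrt(28) ≈ 5.291503
width = 4.0376 / 5.291503 ≈ 0.763035

0.7630


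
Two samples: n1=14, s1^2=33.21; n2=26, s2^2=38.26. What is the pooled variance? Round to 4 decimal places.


sp^2 = ((n1-1)*s1^2 + (n2-1)*s2^2)/(n1+n2-2)
(n1-1)*s1^2 = 13 * 33.21 = 431.73
(n2-1)*s2^2 = 25 * 38.26 = 956.5
numerator = 431.73 + 956.5 = 1388.23
n1+n2-2 = 38
sp^2 = 1388.23 / 38 = 138823/3800 ≈ 36.532368

36.5324


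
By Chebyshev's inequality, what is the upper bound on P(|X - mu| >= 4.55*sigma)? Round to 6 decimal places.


P <= 1/k^2
k^2 = 4.55^2 = 20.7025
1/k^2 = 1 / 20.7025 = 400/8281 ≈ 0.04830335

0.048303


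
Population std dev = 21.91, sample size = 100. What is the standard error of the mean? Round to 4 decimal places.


SE = sigma / sqrt(n)
sqrt(100) = 10
SE = 21.91 / 10 = 2.191

2.1910


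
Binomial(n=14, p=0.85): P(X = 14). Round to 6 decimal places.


P = C(n,k) * p^k * (1-p)^(n-k)
C(14,14) = 1
p^k = 0.85^14 ≈ 0.1027697
(1-p)^(n-k) = 0.15^0 = 1
P = 1 * 0.1027697 * 1 ≈ 0.102770

0.102770


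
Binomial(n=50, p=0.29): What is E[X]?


E[X] = n*p = 50 * 0.29 = 14.5

14.5


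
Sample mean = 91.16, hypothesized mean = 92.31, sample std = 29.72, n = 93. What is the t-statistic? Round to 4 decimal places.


t = (xbar - mu0) / (s/sqrt(n))
xbar - mu0 = 91.16 - 92.31 = -1.15
sqrt(93) ≈ 9.64365076
s/sqrt(n) = 29.72 / 9.64365076 ≈ 3.08182044
t = -1.15 / 3.08182044 ≈ -0.373156

-0.3732


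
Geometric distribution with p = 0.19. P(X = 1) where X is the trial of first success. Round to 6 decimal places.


P = (1-p)^(k-1) * p
(1-p)^(k-1) = 0.81^0 = 1
P = 1 * 0.19 = 0.19

0.190000


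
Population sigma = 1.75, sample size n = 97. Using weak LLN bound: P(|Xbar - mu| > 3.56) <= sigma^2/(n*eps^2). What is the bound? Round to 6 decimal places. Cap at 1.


bound = min(1, sigma^2/(n*eps^2))
sigma^2 = 1.75^2 = 3.0625
n*eps^2 = 97 * 3.56^2 = 97 * 12.6736 = 1229.3392
sigma^2/(n*eps^2) = 3.0625 / 1229.3392 ≈ 0.00249118

0.002491


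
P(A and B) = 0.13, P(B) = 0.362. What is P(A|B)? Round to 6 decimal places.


P(A|B) = P(A and B) / P(B) = 0.13 / 0.362 = 65/181 ≈ 0.35911602

0.359116


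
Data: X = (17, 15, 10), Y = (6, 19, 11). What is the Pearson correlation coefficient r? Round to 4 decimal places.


r = sum((xi-xbar)(yi-ybar)) / sqrt(sum((xi-xbar)^2) * sum((yi-ybar)^2))
n = 3, xbar = 42/3 = 14, ybar = 36/3 = 12
Sxy = sum((xi-xbar)(yi-ybar)) = -7
Sxx = sum((xi-xbar)^2) = 26
Syy = sum((yi-ybar)^2) = 86
sqrt(Sxx*Syy) ≈ 47.286362
r = Sxy / sqrt(Sxx*Syy) = -7 / 47.286362 ≈ -0.148034

-0.1480


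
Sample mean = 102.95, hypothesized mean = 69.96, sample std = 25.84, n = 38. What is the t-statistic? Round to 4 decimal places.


t = (xbar - mu0) / (s/sqrt(n))
xbar - mu0 = 102.95 - 69.96 = 32.99
sqrt(38) ≈ 6.16441400
s/sqrt(n) = 25.84 / 6.16441400 ≈ 4.19180152
t = 32.99 / 4.19180152 ≈ 7.870125

7.8701


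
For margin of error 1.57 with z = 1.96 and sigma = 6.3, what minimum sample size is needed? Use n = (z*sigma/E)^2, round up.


z*sigma/E = 1.96 * 6.3 / 1.57 = 6174/785 ≈ 7.864968
(z*sigma/E)^2 ≈ 61.857724
round up: n = 62

62


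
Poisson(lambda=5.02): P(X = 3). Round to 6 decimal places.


P = e^(-lam) * lam^k / k!
e^(-5.02) ≈ 0.006604527
lam^k = 5.02^3 = 126.506008
k! = 3! = 6
P = 0.006604527 * 126.506008 / 6 ≈ 0.139252

0.139252


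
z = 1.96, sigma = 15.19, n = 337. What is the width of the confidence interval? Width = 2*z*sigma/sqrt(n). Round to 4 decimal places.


width = 2*z*sigma/sqrt(n)
2*z*sigma = 2 * 1.96 * 15.19 = 59.5448
sqrt(337) ≈ 18.357560
width = 59.5448 / 18.357560 ≈ 3.243612

3.2436


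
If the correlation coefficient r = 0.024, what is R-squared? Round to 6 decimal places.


R^2 = r^2 = (0.024)^2 = 0.000576

0.000576


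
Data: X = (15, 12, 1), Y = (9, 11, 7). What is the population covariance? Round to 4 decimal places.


Cov = (1/n)*sum((xi-xbar)(yi-ybar))
n = 3, xbar = 28/3 ≈ 9.333333, ybar = 27/3 = 9
sum((xi-xbar)(yi-ybar)) = 22
Cov = 22 / 3 = 22/3 ≈ 7.333333

7.3333


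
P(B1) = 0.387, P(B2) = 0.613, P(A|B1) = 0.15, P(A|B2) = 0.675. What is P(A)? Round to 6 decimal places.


P(A) = P(A|B1)*P(B1) + P(A|B2)*P(B2)
P(A|B1)*P(B1) = 0.15 * 0.387 = 0.05805
P(A|B2)*P(B2) = 0.675 * 0.613 = 0.413775
P(A) = 0.05805 + 0.413775 = 0.471825

0.471825


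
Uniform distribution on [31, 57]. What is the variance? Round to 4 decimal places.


Var = (b-a)^2 / 12
(b-a)^2 = (57 - 31)^2 = 676
Var = 676/12 ≈ 56.333333

56.3333


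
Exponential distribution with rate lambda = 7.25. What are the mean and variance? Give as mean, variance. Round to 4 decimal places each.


mean = 1/lam, var = 1/lam^2
mean = 1 / 7.25 = 4/29 ≈ 0.137931
lam^2 = 7.25^2 = 52.5625
var = 1 / 52.5625 = 16/841 ≈ 0.019025

0.1379, 0.0190


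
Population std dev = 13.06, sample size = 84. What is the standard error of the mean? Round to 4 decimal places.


SE = sigma / sqrt(n)
sqrt(84) ≈ 9.165151
SE = 13.06 / 9.165151 ≈ 1.424963

1.4250


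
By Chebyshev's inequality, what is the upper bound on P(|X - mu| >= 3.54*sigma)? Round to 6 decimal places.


P <= 1/k^2
k^2 = 3.54^2 = 12.5316
1/k^2 = 1 / 12.5316 ≈ 0.07979827

0.079798


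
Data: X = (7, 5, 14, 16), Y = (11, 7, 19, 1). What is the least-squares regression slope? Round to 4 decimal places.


b = sum((xi-xbar)(yi-ybar)) / sum((xi-xbar)^2)
n = 4, xbar = 42/4 = 10.5, ybar = 38/4 = 9.5
Sxy = sum((xi-xbar)(yi-ybar)) = -5
Sxx = sum((xi-xbar)^2) = 85
b = Sxy / Sxx = -1/17 ≈ -0.058824

-0.0588


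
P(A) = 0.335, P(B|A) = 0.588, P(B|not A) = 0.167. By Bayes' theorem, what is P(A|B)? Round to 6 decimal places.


P(A|B) = P(B|A)*P(A) / P(B), P(B) = P(B|A)*P(A) + P(B|not A)*P(not A)
P(B|A)*P(A) = 0.588 * 0.335 = 0.19698
P(B|not A)*P(not A) = 0.167 * 0.665 = 0.111055
P(B) = 0.19698 + 0.111055 = 0.308035
P(A|B) = 0.19698 / 0.308035 = 5628/8801 ≈ 0.63947279

0.639473


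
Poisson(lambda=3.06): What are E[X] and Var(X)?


E[X] = Var(X) = lambda = 3.06

3.06, 3.06


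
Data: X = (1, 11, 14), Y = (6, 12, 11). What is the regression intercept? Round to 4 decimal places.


a = ybar - b*xbar, where b = sum((xi-xbar)(yi-ybar)) / sum((xi-xbar)^2)
n = 3, xbar = 26/3 ≈ 8.666667, ybar = 29/3 ≈ 9.666667
Sxy = sum((xi-xbar)(yi-ybar)) = 122/3 ≈ 40.666667
Sxx = sum((xi-xbar)^2) = 278/3 ≈ 92.666667
b = Sxy / Sxx = 61/139 ≈ 0.438849
a = 9.666667 - 0.438849 * 8.666667 = 815/139 ≈ 5.863309

5.8633


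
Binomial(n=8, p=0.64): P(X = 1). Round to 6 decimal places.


P = C(n,k) * p^k * (1-p)^(n-k)
C(8,1) = 8
p^k = 0.64^1 = 0.64
(1-p)^(n-k) = 0.36^7 ≈ 0.0007836416
P = 8 * 0.64 * 0.0007836416 ≈ 0.004012

0.004012


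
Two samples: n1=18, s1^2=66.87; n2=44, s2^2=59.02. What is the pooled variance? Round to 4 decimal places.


sp^2 = ((n1-1)*s1^2 + (n2-1)*s2^2)/(n1+n2-2)
(n1-1)*s1^2 = 17 * 66.87 = 1136.79
(n2-1)*s2^2 = 43 * 59.02 = 2537.86
numerator = 1136.79 + 2537.86 = 3674.65
n1+n2-2 = 60
sp^2 = 3674.65 / 60 = 73493/1200 ≈ 61.244167

61.2442


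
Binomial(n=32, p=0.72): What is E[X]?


E[X] = n*p = 32 * 0.72 = 23.04

23.04


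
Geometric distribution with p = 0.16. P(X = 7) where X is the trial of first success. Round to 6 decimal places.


P = (1-p)^(k-1) * p
(1-p)^(k-1) = 0.84^6 ≈ 0.3512980
P = 0.3512980 * 0.16 ≈ 0.05620769

0.056208


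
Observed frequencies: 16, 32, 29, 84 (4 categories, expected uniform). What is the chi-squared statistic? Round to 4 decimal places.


chi2 = sum((O-E)^2/E), E = total/4
total = 161, E = 161/4 = 40.25
(16 - 40.25)^2 / 40.25 = 588.0625 / 40.25 = 9409/644 ≈ 14.610248
(32 - 40.25)^2 / 40.25 = 68.0625 / 40.25 = 1089/644 ≈ 1.690994
(29 - 40.25)^2 / 40.25 = 126.5625 / 40.25 = 2025/644 ≈ 3.144410
(84 - 40.25)^2 / 40.25 = 1914.0625 / 40.25 = 4375/92 ≈ 47.554348
chi2 = 67

67.0000


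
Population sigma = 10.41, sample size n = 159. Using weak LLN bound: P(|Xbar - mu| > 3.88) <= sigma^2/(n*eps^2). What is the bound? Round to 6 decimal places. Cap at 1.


bound = min(1, sigma^2/(n*eps^2))
sigma^2 = 10.41^2 = 108.3681
n*eps^2 = 159 * 3.88^2 = 159 * 15.0544 = 2393.6496
sigma^2/(n*eps^2) = 108.3681 / 2393.6496 ≈ 0.04527317

0.045273


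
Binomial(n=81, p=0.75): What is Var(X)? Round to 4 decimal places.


Var = n*p*(1-p) = 81 * 0.75 * 0.25 = 15.1875

15.1875


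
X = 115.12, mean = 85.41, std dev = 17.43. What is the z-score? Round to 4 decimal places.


z = (X - mu) / sigma
X - mu = 115.12 - 85.41 = 29.71
z = 29.71 / 17.43 = 2971/1743 ≈ 1.704532

1.7045


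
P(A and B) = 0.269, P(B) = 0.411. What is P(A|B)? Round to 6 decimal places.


P(A|B) = P(A and B) / P(B) = 0.269 / 0.411 = 269/411 ≈ 0.65450122

0.654501


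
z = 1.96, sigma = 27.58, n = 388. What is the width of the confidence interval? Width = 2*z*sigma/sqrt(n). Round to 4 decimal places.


width = 2*z*sigma/sqrt(n)
2*z*sigma = 2 * 1.96 * 27.58 = 108.1136
sqrt(388) ≈ 19.697716
width = 108.1136 / 19.697716 ≈ 5.488636

5.4886


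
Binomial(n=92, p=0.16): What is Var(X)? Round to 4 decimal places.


Var = n*p*(1-p) = 92 * 0.16 * 0.84 = 12.3648

12.3648


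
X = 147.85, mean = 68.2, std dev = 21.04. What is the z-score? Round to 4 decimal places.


z = (X - mu) / sigma
X - mu = 147.85 - 68.2 = 79.65
z = 79.65 / 21.04 = 7965/2104 ≈ 3.785646

3.7856


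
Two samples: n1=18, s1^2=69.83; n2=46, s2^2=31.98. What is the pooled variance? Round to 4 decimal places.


sp^2 = ((n1-1)*s1^2 + (n2-1)*s2^2)/(n1+n2-2)
(n1-1)*s1^2 = 17 * 69.83 = 1187.11
(n2-1)*s2^2 = 45 * 31.98 = 1439.1
numerator = 1187.11 + 1439.1 = 2626.21
n1+n2-2 = 62
sp^2 = 2626.21 / 62 = 262621/6200 ≈ 42.358226

42.3582


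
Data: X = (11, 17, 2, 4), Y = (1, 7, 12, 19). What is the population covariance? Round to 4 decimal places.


Cov = (1/n)*sum((xi-xbar)(yi-ybar))
n = 4, xbar = 34/4 = 8.5, ybar = 39/4 = 9.75
sum((xi-xbar)(yi-ybar)) = -101.5
Cov = -101.5 / 4 = -25.375

-25.3750
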